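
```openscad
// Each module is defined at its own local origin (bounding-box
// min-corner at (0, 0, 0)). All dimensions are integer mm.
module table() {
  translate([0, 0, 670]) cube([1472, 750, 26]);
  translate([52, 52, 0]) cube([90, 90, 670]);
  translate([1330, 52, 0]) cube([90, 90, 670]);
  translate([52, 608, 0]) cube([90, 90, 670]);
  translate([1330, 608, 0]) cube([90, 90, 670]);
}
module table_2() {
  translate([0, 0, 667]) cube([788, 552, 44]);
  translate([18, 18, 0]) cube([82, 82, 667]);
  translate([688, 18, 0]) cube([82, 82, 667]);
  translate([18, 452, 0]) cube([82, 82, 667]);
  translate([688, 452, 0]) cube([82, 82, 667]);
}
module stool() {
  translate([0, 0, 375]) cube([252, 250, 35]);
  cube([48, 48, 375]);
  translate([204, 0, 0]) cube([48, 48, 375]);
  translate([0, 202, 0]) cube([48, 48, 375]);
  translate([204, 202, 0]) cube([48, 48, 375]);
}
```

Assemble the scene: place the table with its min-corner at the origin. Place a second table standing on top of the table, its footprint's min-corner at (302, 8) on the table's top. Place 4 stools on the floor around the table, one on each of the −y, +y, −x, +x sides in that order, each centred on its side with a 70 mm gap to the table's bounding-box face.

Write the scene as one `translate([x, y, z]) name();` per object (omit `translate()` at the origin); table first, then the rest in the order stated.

table();
translate([302, 8, 696]) table_2();
translate([610, -320, 0]) stool();
translate([610, 820, 0]) stool();
translate([-322, 250, 0]) stool();
translate([1542, 250, 0]) stool();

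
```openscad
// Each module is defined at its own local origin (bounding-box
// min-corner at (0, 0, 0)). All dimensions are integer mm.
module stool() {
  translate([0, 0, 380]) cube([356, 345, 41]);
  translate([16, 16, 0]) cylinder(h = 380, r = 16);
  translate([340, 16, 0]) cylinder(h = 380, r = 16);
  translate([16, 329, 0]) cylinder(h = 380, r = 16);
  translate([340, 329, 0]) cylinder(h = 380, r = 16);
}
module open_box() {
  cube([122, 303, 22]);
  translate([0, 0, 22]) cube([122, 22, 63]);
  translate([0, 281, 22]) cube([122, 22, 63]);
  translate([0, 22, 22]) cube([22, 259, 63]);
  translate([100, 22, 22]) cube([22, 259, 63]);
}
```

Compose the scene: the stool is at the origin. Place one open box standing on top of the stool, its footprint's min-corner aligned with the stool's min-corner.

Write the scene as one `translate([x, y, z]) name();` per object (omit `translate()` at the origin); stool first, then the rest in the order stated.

stool();
translate([0, 0, 421]) open_box();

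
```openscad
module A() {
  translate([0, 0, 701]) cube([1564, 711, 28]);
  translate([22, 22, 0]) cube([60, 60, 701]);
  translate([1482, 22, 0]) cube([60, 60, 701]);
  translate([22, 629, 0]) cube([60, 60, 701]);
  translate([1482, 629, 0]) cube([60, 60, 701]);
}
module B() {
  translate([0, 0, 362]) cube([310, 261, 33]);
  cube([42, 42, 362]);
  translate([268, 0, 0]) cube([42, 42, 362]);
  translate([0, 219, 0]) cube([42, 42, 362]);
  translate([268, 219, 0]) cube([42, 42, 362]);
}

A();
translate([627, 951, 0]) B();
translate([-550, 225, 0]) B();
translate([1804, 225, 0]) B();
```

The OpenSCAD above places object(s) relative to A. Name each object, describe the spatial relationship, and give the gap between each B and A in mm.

Each stool's nearest face is 240 mm from the table's bounding box.

A is a table. B is a stool. Three stools sit around the table at the +y, −x, +x sides. The gap between each stool and the table is 240 mm.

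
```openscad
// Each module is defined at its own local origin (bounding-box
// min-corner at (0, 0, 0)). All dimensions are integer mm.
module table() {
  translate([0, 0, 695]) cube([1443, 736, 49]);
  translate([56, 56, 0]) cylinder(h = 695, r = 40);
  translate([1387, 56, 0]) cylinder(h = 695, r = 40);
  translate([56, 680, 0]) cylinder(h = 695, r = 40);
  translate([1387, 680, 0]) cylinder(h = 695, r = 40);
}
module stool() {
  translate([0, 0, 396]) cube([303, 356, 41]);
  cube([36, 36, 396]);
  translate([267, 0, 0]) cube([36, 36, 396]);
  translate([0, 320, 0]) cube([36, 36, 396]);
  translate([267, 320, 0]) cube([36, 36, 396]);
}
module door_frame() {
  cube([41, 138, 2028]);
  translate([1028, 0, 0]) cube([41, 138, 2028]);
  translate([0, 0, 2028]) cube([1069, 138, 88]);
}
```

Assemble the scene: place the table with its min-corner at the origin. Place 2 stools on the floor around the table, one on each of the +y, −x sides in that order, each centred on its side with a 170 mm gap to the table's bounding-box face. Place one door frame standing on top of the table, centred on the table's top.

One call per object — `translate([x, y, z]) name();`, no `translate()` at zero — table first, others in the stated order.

table();
translate([570, 906, 0]) stool();
translate([-473, 190, 0]) stool();
translate([187, 299, 744]) door_frame();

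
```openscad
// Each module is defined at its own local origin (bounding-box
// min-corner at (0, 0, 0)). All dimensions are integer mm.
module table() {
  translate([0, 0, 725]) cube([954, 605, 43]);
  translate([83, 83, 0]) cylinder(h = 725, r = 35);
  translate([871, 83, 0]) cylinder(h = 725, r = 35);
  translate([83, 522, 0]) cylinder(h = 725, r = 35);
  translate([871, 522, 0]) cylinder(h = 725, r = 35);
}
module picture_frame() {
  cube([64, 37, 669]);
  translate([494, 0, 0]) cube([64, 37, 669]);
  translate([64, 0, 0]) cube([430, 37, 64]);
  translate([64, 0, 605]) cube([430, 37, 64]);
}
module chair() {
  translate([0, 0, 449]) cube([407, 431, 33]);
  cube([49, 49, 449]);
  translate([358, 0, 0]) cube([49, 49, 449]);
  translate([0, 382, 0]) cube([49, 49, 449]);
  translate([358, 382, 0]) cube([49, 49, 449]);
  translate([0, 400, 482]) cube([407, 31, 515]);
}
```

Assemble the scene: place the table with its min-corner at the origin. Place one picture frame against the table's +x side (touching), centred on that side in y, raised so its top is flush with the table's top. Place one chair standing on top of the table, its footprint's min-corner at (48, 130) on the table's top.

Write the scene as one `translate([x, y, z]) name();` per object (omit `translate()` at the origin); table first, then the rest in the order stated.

table();
translate([954, 284, 99]) picture_frame();
translate([48, 130, 768]) chair();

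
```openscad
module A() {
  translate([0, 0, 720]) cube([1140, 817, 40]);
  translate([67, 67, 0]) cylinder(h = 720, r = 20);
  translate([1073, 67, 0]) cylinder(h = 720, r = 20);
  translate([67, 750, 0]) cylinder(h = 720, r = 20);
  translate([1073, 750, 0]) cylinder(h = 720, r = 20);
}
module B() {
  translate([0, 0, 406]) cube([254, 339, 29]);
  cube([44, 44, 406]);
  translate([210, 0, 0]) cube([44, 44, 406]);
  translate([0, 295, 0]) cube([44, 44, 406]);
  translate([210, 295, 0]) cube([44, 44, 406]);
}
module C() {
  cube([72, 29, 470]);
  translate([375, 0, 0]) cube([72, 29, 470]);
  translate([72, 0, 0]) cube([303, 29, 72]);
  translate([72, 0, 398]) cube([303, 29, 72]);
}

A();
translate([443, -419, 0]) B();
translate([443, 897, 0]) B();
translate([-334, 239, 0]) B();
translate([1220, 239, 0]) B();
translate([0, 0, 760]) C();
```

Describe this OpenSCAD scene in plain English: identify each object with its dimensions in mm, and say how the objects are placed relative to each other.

A is a rectangular dining table. The top is 1140×817×40 mm with its upper surface at z = 760 mm. It stands on four round legs of 40 mm diameter, each leg's bounding box inset 47 mm from the nearest pair of top edges, running from the floor to the underside of the top.

B is a four-legged stool. The seat is a 254×339×29 mm slab whose top surface is at z = 435 mm; four square legs, each 44×44 mm in cross-section, run from the floor (z = 0) to the underside of the seat, each flush with a corner of the seat.

C is a picture frame with a 303×326 mm rectangular opening (x by z) and a uniform 72 mm border on every side. Frame depth is 29 mm along y. It is built from two vertical stiles running the full outside height and two horizontal rails spanning the gap between the stiles.

Four stools sit around the table at the −y, +y, −x, +x sides. The picture frame is on top of the table.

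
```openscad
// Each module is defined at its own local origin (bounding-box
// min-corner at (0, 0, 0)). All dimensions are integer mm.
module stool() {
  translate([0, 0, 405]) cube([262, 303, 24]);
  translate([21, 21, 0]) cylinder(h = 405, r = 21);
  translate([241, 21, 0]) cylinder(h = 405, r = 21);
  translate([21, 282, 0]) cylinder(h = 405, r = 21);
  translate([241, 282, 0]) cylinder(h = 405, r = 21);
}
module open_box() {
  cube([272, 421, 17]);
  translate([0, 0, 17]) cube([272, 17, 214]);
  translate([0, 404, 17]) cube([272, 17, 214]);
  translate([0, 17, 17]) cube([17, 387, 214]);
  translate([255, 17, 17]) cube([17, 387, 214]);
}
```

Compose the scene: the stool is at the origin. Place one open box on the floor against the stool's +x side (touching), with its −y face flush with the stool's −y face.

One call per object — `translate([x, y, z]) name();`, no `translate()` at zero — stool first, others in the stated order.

stool();
translate([262, 0, 0]) open_box();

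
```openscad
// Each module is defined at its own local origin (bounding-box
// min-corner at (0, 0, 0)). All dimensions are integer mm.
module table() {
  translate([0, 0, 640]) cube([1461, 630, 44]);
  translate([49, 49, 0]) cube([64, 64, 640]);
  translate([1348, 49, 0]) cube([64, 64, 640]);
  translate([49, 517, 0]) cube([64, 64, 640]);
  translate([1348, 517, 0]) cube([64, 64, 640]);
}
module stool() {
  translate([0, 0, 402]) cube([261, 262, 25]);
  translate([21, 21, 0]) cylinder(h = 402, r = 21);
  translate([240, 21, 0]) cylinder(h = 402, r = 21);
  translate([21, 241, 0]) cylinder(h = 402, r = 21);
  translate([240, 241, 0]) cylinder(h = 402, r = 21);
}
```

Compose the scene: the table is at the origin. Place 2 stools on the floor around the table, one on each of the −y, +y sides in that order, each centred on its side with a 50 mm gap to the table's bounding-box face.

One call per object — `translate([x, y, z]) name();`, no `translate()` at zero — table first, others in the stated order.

table();
translate([600, -312, 0]) stool();
translate([600, 680, 0]) stool();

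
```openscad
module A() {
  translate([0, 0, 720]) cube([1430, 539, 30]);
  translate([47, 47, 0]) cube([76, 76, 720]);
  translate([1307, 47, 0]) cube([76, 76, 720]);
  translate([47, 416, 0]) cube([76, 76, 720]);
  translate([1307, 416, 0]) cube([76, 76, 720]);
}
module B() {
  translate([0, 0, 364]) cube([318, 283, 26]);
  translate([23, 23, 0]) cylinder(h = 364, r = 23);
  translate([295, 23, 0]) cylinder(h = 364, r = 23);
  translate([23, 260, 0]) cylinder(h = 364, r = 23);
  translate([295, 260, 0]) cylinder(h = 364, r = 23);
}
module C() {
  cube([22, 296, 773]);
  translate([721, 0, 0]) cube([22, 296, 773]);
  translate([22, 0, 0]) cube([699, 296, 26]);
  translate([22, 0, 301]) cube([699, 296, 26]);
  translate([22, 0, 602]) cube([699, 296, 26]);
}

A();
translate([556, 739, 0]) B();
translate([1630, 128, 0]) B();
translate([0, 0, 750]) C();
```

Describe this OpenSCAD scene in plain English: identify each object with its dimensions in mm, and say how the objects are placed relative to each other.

A is a table: top 1430 mm (x) × 539 mm (y), 30 mm thick, upper face at z = 750 mm, on four 76×76 mm square legs, each inset 47 mm from the nearest pair of top edges, running from z = 0 to the bottom of the top.

B is a simple wooden stool: a rectangular seat 318 mm (x) by 283 mm (y), 26 mm thick, top face at z = 390 mm, on four round legs, each 46 mm in diameter. The legs rest on z = 0, each leg's axis is inset half a diameter from the nearest pair of seat edges (so the leg's bounding box is flush with the corner).

C is a bookshelf 743 mm wide overall, 296 mm deep and 773 mm tall. The two sides are 22 mm thick vertical panels. 3 horizontal shelves of 26 mm thickness span between the inner faces of the sides; the lowest shelf sits on the floor and shelves are stacked with a clear vertical gap of 275 mm between each pair.

Two stools sit around the table at the +y, +x sides. The bookshelf is on top of the table.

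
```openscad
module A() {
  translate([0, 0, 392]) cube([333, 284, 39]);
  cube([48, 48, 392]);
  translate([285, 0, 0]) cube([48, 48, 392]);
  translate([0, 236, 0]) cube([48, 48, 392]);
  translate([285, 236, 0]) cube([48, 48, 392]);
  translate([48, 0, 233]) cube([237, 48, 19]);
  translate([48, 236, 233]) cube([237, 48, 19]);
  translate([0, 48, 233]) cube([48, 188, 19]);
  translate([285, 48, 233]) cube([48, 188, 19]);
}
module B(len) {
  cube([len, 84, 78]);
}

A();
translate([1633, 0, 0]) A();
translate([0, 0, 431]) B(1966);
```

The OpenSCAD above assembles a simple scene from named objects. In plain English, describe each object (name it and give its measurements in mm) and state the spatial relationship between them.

A is a simple wooden stool: a rectangular seat 333 mm (x) by 284 mm (y), 39 mm thick, top face at z = 431 mm, on four square legs, each 48×48 mm in cross-section. The legs rest on z = 0, each flush with a corner of the seat. Four stretchers, 48 mm wide and 19 mm tall, connect adjacent legs with their undersides at z = 233 mm, each running between the inner faces of the legs it joins and aligned with the legs' outer faces on the other axis.

B is a rectangular beam 1966 mm long (x), 84 mm deep (y), 78 mm thick (z).

The beam spans the tops of two stools placed 1300 mm apart, resting at z = 431 mm.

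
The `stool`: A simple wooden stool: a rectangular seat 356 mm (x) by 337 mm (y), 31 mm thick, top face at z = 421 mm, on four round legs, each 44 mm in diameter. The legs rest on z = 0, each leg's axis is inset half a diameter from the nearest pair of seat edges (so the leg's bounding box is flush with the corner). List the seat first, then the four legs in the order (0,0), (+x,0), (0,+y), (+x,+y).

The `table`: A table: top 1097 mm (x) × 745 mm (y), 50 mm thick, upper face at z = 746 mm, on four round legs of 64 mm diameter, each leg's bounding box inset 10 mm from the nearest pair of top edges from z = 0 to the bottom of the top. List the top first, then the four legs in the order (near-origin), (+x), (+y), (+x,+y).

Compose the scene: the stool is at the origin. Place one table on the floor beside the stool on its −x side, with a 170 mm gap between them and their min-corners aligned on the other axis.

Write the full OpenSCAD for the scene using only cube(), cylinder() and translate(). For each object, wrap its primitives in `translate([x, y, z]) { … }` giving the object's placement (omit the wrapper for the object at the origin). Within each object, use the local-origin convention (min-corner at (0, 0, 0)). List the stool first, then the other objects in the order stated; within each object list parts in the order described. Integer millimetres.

translate([0, 0, 390]) cube([356, 337, 31]);
translate([22, 22, 0]) cylinder(h = 390, r = 22);
translate([334, 22, 0]) cylinder(h = 390, r = 22);
translate([22, 315, 0]) cylinder(h = 390, r = 22);
translate([334, 315, 0]) cylinder(h = 390, r = 22);
translate([-1267, 0, 0]) {
  translate([0, 0, 696]) cube([1097, 745, 50]);
  translate([42, 42, 0]) cylinder(h = 696, r = 32);
  translate([1055, 42, 0]) cylinder(h = 696, r = 32);
  translate([42, 703, 0]) cylinder(h = 696, r = 32);
  translate([1055, 703, 0]) cylinder(h = 696, r = 32);
}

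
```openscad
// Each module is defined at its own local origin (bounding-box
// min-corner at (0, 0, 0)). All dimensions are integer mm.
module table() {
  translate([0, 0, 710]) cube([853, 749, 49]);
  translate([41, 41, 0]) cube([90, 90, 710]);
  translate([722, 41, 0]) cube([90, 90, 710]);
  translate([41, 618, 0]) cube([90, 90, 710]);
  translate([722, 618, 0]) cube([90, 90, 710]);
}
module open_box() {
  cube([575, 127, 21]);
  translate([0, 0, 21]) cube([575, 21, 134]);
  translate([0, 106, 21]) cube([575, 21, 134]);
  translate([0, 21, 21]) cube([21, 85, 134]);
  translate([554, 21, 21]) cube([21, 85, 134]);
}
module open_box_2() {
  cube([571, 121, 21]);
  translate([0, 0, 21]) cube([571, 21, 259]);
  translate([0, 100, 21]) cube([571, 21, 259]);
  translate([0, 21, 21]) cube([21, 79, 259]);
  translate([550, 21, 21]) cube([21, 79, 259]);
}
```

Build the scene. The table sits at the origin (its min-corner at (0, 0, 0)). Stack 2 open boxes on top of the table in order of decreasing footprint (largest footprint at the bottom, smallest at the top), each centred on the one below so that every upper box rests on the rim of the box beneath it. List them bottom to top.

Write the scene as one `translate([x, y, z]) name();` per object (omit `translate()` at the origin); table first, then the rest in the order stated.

table();
translate([139, 311, 759]) open_box();
translate([141, 314, 914]) open_box_2();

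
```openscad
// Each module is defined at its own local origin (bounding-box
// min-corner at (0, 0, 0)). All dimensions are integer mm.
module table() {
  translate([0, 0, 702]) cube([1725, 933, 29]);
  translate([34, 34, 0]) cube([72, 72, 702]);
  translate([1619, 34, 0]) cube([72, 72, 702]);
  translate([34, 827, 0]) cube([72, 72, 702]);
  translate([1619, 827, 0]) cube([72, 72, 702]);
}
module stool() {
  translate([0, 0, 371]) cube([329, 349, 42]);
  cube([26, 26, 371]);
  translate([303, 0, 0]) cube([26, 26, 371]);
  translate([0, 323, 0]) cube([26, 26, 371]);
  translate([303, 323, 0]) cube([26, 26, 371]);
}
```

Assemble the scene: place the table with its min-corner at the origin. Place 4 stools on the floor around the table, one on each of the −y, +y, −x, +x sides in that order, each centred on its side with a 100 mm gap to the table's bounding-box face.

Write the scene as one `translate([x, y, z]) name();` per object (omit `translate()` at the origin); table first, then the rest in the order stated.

table();
translate([698, -449, 0]) stool();
translate([698, 1033, 0]) stool();
translate([-429, 292, 0]) stool();
translate([1825, 292, 0]) stool();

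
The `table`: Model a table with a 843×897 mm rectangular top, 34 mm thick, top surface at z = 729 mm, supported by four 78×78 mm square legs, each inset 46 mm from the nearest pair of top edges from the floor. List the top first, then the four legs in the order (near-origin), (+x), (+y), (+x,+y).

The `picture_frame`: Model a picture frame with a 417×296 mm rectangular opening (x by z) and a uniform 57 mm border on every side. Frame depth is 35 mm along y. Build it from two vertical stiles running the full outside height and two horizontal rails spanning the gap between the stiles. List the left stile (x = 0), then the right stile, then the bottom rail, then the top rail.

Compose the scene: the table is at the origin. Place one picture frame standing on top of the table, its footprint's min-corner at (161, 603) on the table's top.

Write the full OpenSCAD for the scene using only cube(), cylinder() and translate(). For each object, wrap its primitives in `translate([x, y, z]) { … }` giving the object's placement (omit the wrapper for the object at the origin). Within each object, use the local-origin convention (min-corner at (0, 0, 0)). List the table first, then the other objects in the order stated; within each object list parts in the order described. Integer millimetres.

translate([0, 0, 695]) cube([843, 897, 34]);
translate([46, 46, 0]) cube([78, 78, 695]);
translate([719, 46, 0]) cube([78, 78, 695]);
translate([46, 773, 0]) cube([78, 78, 695]);
translate([719, 773, 0]) cube([78, 78, 695]);
translate([161, 603, 729]) {
  cube([57, 35, 410]);
  translate([474, 0, 0]) cube([57, 35, 410]);
  translate([57, 0, 0]) cube([417, 35, 57]);
  translate([57, 0, 353]) cube([417, 35, 57]);
}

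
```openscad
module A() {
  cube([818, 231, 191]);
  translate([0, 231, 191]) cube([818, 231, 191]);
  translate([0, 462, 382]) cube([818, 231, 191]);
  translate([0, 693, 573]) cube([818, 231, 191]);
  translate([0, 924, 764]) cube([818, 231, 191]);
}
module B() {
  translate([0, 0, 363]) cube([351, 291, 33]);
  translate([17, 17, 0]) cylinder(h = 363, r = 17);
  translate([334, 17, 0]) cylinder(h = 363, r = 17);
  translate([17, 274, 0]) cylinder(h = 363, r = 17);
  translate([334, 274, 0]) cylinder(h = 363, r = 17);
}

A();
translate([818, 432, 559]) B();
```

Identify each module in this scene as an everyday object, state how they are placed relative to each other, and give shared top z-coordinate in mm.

Both tops at z = 955 mm.

A is a staircase. B is a stool. The stool is beside the staircase with their tops flush at z = 955. The shared top z-coordinate is 955 mm.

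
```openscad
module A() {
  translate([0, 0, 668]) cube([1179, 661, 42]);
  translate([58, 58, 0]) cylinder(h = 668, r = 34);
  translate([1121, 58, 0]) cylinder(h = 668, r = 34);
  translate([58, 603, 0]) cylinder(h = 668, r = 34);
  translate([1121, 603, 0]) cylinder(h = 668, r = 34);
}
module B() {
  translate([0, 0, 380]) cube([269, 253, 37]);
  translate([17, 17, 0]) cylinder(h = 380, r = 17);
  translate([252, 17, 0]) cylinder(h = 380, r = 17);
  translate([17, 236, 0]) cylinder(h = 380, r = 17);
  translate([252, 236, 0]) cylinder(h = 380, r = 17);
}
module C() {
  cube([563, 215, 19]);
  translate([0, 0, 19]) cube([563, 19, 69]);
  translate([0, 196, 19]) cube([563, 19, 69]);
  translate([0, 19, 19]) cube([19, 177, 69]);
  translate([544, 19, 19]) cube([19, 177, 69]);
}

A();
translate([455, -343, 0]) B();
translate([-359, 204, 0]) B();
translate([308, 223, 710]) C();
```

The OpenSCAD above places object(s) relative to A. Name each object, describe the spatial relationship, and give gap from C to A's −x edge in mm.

The open box's min-x is at 308; the table's min-x is 0; gap = 308 mm.

A is a table. B is a stool. C is an open box. Two stools sit around the table at the −y, −x sides. The open box is on top of the table, centred. The gap from the open box to the table's −x edge is 308 mm.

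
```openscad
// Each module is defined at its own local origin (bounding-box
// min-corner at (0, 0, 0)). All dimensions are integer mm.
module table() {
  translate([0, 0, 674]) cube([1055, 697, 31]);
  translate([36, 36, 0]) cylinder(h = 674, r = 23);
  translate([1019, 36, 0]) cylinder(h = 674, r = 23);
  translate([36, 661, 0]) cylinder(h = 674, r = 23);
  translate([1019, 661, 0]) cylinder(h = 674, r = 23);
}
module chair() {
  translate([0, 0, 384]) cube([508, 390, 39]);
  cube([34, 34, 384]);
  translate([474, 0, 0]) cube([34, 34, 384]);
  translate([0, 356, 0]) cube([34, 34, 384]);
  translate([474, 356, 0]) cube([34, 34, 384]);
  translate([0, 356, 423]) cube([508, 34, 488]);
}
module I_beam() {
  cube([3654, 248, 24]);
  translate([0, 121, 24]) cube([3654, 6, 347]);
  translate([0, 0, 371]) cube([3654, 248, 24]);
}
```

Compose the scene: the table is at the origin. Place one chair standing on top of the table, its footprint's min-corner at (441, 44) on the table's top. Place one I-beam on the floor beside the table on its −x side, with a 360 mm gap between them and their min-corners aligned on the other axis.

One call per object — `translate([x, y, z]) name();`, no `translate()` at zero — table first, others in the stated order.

table();
translate([441, 44, 705]) chair();
translate([-4014, 0, 0]) I_beam();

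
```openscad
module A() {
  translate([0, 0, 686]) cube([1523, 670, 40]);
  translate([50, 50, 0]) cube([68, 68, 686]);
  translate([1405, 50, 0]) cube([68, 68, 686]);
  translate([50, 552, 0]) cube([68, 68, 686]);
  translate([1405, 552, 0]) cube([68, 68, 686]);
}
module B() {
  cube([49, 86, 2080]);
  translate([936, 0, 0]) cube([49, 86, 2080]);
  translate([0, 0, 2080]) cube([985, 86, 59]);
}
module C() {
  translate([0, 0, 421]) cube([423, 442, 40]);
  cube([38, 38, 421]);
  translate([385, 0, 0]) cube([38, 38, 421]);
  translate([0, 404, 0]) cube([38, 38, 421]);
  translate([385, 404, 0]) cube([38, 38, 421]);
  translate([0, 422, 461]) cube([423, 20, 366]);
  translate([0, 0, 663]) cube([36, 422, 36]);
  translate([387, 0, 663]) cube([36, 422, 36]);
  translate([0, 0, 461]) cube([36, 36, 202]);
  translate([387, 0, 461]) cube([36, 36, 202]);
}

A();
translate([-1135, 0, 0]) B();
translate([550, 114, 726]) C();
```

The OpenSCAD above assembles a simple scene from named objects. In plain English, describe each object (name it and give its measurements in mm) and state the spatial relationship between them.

A is a rectangular dining table. The top is 1523×670×40 mm with its upper surface at z = 726 mm. It stands on four 68×68 mm square legs, each inset 50 mm from the nearest pair of top edges, running from the floor to the underside of the top.

B is a rectangular door frame: two vertical jambs of 49×86 mm section, 2080 mm tall, with a clear opening 887 mm wide between their inner faces. A header 59 mm tall and 86 mm deep lies on top of the jambs and spans the full outside width.

C is a chair. The seat is a 423×442×40 mm slab with its top at z = 461 mm, on four 38×38 mm corner legs (flush with the seat edges, standing on z = 0). A flat backrest 20 mm thick, 366 mm tall, spans the full seat width and rises from the seat top along its +y edge, rear face flush with the rear of the seat. Two armrests of 36×36 mm section run along each side from the seat's front edge to the front of the backrest, top faces 238 mm above the seat top and outer faces flush with the seat's x-edges; a 36×36 mm post under the front of each armrest stands on the seat at the front corner.

The door frame is on the floor beside the table on its −x side. The chair is on top of the table, centred.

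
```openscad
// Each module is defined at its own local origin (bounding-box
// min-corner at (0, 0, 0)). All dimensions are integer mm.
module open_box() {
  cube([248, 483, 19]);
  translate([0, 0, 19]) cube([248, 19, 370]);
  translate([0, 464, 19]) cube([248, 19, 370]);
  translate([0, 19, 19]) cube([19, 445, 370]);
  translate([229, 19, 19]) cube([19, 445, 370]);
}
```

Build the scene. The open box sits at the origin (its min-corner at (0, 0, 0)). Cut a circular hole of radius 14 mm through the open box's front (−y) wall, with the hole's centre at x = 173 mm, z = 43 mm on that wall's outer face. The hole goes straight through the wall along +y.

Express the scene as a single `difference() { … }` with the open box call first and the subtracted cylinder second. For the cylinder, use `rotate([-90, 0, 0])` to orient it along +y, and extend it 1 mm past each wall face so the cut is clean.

difference() {
  open_box();
  translate([173, -1, 43]) rotate([-90, 0, 0]) cylinder(h = 21, r = 14);
}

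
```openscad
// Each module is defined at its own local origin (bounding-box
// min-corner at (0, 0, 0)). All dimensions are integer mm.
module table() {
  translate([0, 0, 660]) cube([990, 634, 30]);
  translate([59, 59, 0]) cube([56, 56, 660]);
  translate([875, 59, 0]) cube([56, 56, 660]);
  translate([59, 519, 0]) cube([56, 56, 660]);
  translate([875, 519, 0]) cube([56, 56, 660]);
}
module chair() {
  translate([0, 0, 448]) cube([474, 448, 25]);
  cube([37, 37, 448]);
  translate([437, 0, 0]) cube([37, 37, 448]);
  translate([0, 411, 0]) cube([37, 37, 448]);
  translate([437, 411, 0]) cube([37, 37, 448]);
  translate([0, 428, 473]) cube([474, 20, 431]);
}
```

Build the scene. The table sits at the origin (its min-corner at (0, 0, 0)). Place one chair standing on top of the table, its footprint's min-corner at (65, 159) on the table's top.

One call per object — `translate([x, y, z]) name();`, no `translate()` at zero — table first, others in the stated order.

table();
translate([65, 159, 690]) chair();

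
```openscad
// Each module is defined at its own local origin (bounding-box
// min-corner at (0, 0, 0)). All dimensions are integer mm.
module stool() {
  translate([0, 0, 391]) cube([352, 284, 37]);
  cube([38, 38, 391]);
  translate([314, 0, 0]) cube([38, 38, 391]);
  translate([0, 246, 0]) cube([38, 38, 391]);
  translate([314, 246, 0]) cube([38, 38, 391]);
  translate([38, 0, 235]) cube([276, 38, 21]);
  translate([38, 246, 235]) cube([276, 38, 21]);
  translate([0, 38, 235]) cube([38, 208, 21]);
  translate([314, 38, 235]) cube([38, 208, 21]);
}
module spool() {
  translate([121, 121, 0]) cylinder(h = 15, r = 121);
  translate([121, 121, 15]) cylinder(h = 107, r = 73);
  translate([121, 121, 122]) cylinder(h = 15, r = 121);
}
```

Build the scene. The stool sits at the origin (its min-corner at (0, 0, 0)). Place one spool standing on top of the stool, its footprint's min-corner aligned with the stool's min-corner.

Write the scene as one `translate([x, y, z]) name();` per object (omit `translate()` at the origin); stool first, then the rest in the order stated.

stool();
translate([0, 0, 428]) spool();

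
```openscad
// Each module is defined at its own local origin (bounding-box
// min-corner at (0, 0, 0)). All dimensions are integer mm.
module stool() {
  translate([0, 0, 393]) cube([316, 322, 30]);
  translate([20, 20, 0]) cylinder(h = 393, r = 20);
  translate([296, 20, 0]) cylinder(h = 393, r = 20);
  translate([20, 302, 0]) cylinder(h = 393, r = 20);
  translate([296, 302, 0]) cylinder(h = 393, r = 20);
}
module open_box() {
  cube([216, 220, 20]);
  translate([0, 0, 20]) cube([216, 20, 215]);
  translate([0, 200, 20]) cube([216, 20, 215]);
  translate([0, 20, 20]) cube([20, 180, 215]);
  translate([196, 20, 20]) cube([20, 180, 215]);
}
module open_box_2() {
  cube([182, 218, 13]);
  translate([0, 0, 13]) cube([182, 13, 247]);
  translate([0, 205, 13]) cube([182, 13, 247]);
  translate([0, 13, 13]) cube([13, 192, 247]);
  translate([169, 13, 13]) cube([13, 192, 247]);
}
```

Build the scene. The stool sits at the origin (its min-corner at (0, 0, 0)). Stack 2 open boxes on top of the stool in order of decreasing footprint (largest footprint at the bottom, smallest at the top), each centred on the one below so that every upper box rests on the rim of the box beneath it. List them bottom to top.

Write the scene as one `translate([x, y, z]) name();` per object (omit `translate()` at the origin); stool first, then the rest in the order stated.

stool();
translate([50, 51, 423]) open_box();
translate([67, 52, 658]) open_box_2();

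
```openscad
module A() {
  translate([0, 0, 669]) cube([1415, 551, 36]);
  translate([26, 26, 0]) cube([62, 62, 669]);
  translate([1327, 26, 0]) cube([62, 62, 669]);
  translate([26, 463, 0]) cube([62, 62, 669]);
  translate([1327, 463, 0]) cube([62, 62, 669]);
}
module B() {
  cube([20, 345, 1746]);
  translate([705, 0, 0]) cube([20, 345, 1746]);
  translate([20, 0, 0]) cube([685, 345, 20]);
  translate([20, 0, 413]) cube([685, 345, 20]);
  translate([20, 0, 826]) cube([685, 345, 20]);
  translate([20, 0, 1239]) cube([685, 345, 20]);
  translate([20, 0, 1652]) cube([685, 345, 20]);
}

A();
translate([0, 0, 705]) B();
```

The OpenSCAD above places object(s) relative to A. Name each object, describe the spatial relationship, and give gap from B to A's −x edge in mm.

The bookshelf's min-x is at 0; the table's min-x is 0; gap = 0 mm.

A is a table. B is a bookshelf. The bookshelf is on top of the table. The gap from the bookshelf to the table's −x edge is 0 mm.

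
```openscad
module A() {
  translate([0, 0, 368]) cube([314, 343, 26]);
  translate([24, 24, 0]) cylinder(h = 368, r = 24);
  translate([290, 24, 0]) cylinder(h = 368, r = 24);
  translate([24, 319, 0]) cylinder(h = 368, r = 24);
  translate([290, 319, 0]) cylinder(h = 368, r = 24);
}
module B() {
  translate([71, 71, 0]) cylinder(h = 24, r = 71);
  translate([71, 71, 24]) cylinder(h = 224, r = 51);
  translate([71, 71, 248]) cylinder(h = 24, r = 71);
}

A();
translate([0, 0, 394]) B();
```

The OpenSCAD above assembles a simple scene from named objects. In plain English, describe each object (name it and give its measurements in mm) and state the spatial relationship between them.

A is a four-legged stool. The seat is a 314×343×26 mm slab whose top surface is at z = 394 mm; four round legs, each 48 mm in diameter, run from the floor (z = 0) to the underside of the seat, each leg's axis is inset half a diameter from the nearest pair of seat edges (so the leg's bounding box is flush with the corner).

B is a spool: two coaxial disc flanges of radius 71 mm and thickness 24 mm, joined by a core cylinder of radius 51 mm and height 224 mm. The lower flange rests on z = 0 and the three cylinders share a vertical axis.

The spool is on top of the stool.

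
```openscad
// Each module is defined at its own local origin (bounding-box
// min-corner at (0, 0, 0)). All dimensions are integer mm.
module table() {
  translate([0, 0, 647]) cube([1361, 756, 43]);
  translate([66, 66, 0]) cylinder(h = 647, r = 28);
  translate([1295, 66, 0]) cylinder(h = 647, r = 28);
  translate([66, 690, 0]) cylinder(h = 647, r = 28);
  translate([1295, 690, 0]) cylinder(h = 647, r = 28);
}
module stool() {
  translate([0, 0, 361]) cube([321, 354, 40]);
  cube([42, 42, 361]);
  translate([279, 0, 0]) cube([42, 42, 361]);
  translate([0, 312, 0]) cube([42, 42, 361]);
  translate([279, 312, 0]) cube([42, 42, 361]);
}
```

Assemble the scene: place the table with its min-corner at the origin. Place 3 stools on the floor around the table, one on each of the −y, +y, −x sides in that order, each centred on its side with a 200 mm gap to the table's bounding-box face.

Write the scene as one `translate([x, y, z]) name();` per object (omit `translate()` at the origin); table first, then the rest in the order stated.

table();
translate([520, -554, 0]) stool();
translate([520, 956, 0]) stool();
translate([-521, 201, 0]) stool();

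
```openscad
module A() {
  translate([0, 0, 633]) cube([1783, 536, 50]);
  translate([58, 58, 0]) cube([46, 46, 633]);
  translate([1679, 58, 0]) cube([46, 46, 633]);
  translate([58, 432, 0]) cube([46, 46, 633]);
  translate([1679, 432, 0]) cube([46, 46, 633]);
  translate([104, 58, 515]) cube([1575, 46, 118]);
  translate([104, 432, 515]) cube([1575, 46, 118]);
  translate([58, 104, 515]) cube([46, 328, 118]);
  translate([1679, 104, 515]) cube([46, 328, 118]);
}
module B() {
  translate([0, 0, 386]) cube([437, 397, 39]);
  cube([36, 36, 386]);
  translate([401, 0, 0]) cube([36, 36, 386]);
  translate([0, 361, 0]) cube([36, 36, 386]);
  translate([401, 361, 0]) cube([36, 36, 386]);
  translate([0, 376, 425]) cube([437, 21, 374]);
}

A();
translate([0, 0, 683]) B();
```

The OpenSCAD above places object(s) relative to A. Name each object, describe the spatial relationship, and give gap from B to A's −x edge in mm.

The chair's min-x is at 0; the table's min-x is 0; gap = 0 mm.

A is a table. B is a chair. The chair is on top of the table. The gap from the chair to the table's −x edge is 0 mm.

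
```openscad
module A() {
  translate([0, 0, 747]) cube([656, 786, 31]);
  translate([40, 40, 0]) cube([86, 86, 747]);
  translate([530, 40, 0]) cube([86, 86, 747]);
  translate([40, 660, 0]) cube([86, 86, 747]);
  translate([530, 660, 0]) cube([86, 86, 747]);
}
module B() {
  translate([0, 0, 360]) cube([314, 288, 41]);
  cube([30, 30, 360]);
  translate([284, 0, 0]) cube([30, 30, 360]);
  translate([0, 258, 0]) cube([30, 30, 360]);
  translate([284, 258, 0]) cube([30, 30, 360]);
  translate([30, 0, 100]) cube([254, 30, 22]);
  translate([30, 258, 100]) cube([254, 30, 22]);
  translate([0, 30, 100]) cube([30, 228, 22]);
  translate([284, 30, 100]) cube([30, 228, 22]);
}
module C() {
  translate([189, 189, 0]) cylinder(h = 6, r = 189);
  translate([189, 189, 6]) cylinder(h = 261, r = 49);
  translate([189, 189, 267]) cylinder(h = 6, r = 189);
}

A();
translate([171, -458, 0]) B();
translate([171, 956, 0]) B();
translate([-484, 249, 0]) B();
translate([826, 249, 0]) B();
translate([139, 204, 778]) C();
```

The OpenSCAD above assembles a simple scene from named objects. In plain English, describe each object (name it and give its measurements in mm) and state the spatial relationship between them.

A is a table with a 656×786 mm rectangular top, 31 mm thick, top surface at z = 778 mm, supported by four 86×86 mm square legs, each inset 40 mm from the nearest pair of top edges, running from the floor.

B is a four-legged stool. The seat is a 314×288×41 mm slab whose top surface is at z = 401 mm; four square legs, each 30×30 mm in cross-section, run from the floor (z = 0) to the underside of the seat, each flush with a corner of the seat. Four stretchers, 30 mm wide and 22 mm tall, connect adjacent legs with their undersides at z = 100 mm, each running between the inner faces of the legs it joins and aligned with the legs' outer faces on the other axis.

C is a spool: two coaxial disc flanges of radius 189 mm and thickness 6 mm, joined by a core cylinder of radius 49 mm and height 261 mm. The lower flange rests on z = 0 and the three cylinders share a vertical axis.

Four stools sit around the table at the −y, +y, −x, +x sides. The spool is on top of the table, centred.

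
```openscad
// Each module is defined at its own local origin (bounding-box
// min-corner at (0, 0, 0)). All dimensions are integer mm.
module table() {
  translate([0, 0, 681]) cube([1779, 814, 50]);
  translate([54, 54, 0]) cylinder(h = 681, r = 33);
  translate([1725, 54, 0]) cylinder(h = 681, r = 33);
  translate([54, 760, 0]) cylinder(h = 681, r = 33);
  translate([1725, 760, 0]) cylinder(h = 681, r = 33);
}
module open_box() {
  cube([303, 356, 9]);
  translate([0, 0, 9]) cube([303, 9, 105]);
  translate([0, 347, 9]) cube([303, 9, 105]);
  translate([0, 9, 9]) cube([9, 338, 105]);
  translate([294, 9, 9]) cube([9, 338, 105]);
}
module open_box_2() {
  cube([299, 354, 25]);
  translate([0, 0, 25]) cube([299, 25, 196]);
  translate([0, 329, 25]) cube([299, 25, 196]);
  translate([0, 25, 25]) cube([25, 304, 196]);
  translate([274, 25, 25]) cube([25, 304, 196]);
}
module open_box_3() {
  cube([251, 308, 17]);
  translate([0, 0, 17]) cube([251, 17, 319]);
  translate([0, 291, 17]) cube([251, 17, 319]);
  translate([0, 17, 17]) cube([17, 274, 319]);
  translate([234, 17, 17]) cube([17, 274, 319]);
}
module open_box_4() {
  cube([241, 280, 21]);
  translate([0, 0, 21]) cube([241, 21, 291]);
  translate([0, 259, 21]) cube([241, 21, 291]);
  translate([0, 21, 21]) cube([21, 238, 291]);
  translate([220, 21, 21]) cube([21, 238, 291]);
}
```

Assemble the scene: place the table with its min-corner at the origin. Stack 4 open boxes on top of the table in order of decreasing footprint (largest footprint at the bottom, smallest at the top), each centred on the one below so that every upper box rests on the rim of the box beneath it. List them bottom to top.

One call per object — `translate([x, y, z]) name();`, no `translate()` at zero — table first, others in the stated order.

table();
translate([738, 229, 731]) open_box();
translate([740, 230, 845]) open_box_2();
translate([764, 253, 1066]) open_box_3();
translate([769, 267, 1402]) open_box_4();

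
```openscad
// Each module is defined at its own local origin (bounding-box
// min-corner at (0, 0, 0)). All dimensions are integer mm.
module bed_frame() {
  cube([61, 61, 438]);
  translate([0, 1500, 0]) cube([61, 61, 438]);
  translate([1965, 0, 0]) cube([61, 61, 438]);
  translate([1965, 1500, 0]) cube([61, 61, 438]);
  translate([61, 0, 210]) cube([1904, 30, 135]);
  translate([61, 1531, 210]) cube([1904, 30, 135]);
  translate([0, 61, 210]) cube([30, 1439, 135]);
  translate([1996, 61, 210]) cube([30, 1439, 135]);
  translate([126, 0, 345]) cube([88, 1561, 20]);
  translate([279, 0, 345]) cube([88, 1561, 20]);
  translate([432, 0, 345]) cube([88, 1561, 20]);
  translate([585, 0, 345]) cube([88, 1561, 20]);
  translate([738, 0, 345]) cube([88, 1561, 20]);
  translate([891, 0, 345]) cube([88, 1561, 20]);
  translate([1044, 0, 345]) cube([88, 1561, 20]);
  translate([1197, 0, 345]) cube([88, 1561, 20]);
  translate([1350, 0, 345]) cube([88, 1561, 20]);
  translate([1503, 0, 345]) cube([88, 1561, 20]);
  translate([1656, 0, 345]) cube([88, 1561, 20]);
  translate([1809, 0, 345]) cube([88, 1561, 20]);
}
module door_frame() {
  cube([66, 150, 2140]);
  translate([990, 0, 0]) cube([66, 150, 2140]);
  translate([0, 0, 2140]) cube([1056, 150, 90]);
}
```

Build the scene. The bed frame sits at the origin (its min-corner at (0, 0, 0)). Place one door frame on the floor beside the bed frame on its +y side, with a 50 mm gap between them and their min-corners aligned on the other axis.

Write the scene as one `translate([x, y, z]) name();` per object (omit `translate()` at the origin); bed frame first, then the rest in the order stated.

bed_frame();
translate([0, 1611, 0]) door_frame();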